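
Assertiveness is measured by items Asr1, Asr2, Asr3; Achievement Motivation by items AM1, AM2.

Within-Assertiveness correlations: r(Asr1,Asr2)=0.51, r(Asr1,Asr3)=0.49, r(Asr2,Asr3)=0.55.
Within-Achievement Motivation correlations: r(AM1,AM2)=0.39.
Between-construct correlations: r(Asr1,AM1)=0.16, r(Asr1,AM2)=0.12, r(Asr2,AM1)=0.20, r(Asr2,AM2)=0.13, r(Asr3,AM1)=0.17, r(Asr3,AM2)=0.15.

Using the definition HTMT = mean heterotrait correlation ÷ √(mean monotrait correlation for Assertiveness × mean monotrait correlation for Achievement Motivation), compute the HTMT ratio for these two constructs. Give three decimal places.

0.345

Mean between = 0.93/6 = 0.1550.
Mean within-Asr = 1.55/3 = 0.5167; mean within-AM = 0.39/1 = 0.3900.
Geometric mean = √(0.5167 × 0.3900) = 0.4489.
HTMT = 0.1550 / 0.4489 = 0.345.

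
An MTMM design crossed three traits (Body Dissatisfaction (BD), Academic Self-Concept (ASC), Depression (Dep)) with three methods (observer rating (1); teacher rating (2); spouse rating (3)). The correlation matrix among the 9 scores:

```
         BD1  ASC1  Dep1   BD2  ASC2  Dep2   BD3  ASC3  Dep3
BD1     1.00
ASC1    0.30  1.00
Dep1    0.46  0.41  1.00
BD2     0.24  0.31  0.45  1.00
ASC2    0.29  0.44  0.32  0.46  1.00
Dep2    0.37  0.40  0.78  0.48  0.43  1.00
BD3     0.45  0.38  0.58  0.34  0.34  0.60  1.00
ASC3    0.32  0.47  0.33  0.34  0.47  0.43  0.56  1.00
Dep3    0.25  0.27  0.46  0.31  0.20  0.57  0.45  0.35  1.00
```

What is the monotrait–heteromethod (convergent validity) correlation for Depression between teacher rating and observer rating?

0.78

Same trait (Dep), different methods: r(Dep2, Dep1) = 0.78.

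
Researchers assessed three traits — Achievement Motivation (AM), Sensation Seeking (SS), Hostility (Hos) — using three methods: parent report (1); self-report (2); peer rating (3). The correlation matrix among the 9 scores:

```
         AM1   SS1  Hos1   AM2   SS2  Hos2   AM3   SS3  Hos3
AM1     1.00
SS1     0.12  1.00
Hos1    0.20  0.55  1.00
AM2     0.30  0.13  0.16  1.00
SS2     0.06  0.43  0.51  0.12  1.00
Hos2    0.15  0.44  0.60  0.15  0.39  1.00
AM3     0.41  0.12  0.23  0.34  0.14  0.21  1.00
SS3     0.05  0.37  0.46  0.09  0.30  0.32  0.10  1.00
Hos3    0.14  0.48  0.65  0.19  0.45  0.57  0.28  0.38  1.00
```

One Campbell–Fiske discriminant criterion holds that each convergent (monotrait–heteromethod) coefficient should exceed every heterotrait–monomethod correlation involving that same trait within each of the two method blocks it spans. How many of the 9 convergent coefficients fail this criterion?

3

Convergent coefficients and their comparison sets:
AM (methods 1·2): 0.30 vs {0.12, 0.12, 0.20, 0.15} → pass.
AM (methods 1·3): 0.41 vs {0.12, 0.10, 0.20, 0.28} → pass.
AM (methods 2·3): 0.34 vs {0.12, 0.10, 0.15, 0.28} → pass.
SS (methods 1·2): 0.43 vs {0.12, 0.12, 0.55, 0.39} → fail.
SS (methods 1·3): 0.37 vs {0.12, 0.10, 0.55, 0.38} → fail.
SS (methods 2·3): 0.30 vs {0.12, 0.10, 0.39, 0.38} → fail.
Hos (methods 1·2): 0.60 vs {0.20, 0.15, 0.55, 0.39} → pass.
Hos (methods 1·3): 0.65 vs {0.20, 0.28, 0.55, 0.38} → pass.
Hos (methods 2·3): 0.57 vs {0.15, 0.28, 0.39, 0.38} → pass.
3 of 9 fail.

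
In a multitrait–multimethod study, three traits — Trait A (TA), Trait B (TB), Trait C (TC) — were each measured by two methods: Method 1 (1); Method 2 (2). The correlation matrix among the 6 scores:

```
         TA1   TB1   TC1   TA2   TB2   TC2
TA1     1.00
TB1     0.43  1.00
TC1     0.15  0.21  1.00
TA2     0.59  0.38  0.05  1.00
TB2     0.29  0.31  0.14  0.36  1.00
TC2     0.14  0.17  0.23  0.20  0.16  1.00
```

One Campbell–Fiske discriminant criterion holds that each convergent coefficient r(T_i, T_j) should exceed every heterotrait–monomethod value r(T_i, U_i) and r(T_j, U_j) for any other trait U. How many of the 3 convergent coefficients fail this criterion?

Checking each validity diagonal entry against its comparison values:
TA (methods 1·2): 0.59 vs {0.43, 0.36, 0.15, 0.20} → pass.
TB (methods 1·2): 0.31 vs {0.43, 0.36, 0.21, 0.16} → fail.
TC (methods 1·2): 0.23 vs {0.15, 0.20, 0.21, 0.16} → pass.
1 of 3 fail.

1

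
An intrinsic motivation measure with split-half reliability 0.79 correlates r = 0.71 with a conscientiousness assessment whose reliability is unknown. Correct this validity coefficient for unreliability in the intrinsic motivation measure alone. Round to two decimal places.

Single correction: r_c = r_obs / √r_xx = 0.71 / √0.79 = 0.71 / 0.8888 ≈ 0.80.

0.80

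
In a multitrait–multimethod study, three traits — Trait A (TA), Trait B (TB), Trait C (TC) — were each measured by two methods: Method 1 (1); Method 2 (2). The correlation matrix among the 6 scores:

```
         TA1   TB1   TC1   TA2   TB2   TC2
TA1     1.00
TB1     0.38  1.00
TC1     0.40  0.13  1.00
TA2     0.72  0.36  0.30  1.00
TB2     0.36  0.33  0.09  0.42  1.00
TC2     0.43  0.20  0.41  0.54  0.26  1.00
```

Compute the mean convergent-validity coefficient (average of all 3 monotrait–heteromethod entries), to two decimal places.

0.49

Convergent values: 0.72, 0.33, 0.41; mean = 1.46/3 = 0.49.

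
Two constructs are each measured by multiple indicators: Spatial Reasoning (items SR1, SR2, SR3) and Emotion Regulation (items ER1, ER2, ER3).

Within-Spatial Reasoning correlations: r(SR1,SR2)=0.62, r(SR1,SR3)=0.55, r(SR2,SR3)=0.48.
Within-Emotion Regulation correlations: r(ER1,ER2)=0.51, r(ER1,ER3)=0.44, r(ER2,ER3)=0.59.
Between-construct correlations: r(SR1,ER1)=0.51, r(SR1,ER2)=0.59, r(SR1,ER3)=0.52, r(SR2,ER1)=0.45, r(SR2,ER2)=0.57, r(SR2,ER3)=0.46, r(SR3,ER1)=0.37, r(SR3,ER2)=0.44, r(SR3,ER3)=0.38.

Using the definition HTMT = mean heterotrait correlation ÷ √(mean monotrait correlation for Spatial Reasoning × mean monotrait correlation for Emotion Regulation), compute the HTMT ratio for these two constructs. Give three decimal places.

0.897

Between-construct mean = 4.29/9 = 0.4767.
Mean within-SR = 1.65/3 = 0.5500; mean within-ER = 1.54/3 = 0.5133.
Geometric mean = √(0.5500 × 0.5133) = 0.5313.
HTMT = 0.4767 / 0.5313 = 0.897.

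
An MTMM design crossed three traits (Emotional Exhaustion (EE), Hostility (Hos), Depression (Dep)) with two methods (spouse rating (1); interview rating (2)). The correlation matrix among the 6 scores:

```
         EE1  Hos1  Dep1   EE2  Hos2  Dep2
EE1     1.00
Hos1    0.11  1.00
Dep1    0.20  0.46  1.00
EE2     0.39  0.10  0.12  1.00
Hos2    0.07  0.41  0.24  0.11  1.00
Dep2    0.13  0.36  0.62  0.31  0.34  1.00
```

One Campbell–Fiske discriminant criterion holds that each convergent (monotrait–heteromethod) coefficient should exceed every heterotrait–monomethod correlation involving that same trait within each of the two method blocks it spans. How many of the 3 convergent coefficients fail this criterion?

Checking each validity diagonal entry against its comparison values:
EE (methods 1·2): 0.39 vs {0.11, 0.11, 0.20, 0.31} → pass.
Hos (methods 1·2): 0.41 vs {0.11, 0.11, 0.46, 0.34} → fail.
Dep (methods 1·2): 0.62 vs {0.20, 0.31, 0.46, 0.34} → pass.
1 of 3 fail.

1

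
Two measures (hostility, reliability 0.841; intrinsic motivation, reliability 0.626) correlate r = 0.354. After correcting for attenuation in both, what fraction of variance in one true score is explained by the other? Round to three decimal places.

Disattenuated r = 0.354 / √(0.841 × 0.626) = 0.354 / 0.7256 = 0.4879.
Shared true-score variance = 0.4879² = 0.2380 ≈ 0.238.

0.238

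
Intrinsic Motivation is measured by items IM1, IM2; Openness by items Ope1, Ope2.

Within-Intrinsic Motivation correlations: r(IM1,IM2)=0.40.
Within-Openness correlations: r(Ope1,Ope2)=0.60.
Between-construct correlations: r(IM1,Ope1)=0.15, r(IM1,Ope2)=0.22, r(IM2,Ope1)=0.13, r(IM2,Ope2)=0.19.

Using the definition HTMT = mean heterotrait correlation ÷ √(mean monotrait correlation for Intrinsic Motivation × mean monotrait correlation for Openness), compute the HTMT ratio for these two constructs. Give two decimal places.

Mean between = 0.69/4 = 0.1725.
Mean within-IM = 0.40/1 = 0.4000; mean within-Ope = 0.60/1 = 0.6000.
Geometric mean = √(0.4000 × 0.6000) = 0.4899.
HTMT = 0.1725 / 0.4899 = 0.35.

0.35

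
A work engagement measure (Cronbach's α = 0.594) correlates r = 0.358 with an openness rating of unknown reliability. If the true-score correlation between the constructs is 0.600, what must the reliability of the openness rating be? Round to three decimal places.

0.599

r_true = r_obs / √(r_xx · r_yy) ⇒ 0.600 = 0.358 / √(0.594 · r_yy).
√(0.594 · r_yy) = 0.358 / 0.600 = 0.5967; 0.594 · r_yy = 0.3561; r_yy = 0.3561 / 0.594 ≈ 0.599.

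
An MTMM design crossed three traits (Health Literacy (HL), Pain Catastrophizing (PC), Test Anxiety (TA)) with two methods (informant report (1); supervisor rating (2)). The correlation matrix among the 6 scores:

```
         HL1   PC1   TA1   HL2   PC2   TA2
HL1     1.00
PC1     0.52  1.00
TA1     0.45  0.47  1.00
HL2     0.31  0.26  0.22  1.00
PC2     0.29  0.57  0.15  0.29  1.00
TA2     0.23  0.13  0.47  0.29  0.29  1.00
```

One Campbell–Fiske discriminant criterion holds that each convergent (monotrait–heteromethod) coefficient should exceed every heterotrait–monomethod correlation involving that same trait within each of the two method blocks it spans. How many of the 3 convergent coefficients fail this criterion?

2

Checking each validity diagonal entry against its comparison values:
HL (methods 1·2): 0.31 vs {0.52, 0.29, 0.45, 0.29} → fail.
PC (methods 1·2): 0.57 vs {0.52, 0.29, 0.47, 0.29} → pass.
TA (methods 1·2): 0.47 vs {0.45, 0.29, 0.47, 0.29} → fail.
2 of 3 fail.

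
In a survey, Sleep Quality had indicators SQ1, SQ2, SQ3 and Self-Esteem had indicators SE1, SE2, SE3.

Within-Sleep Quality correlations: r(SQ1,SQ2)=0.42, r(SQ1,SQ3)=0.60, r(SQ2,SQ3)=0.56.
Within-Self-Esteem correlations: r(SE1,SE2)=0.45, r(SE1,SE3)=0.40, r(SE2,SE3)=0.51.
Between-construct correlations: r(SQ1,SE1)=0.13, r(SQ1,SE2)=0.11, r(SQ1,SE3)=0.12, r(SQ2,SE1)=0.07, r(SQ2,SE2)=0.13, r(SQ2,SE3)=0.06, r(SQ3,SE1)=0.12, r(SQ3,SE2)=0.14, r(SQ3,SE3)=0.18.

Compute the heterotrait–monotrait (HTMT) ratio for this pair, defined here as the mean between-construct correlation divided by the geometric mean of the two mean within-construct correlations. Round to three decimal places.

0.241

Mean heterotrait r = 1.06/9 = 0.1178.
Mean within-SQ = 1.58/3 = 0.5267; mean within-SE = 1.36/3 = 0.4533.
Geometric mean = √(0.5267 × 0.4533) = 0.4886.
HTMT = 0.1178 / 0.4886 = 0.241.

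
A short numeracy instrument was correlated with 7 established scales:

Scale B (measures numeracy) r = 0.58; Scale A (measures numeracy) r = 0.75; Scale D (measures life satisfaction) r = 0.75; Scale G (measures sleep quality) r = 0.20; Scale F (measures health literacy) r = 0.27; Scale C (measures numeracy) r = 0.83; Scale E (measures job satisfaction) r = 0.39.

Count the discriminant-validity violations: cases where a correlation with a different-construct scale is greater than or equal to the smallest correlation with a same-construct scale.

Convergent (same construct = numeracy): Scale B, Scale A, Scale C.
Smallest convergent = 0.58. Discriminant values: 0.75, 0.20, 0.27, 0.39; count ≥ 0.58 → 1.

1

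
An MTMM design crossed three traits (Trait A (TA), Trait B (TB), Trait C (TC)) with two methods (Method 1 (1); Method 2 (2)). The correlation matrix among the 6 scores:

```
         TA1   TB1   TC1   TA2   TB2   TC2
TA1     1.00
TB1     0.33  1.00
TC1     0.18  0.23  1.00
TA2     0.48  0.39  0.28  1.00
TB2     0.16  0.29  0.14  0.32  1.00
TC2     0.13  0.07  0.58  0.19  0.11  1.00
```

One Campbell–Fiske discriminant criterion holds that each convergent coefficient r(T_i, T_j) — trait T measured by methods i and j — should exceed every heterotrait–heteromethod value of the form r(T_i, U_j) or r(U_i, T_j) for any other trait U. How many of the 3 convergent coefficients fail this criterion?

1

Each convergent coefficient versus the relevant comparison correlations:
TA (methods 1·2): 0.48 vs {0.16, 0.39, 0.13, 0.28} → pass.
TB (methods 1·2): 0.29 vs {0.39, 0.16, 0.07, 0.14} → fail.
TC (methods 1·2): 0.58 vs {0.28, 0.13, 0.14, 0.07} → pass.
1 of 3 fail.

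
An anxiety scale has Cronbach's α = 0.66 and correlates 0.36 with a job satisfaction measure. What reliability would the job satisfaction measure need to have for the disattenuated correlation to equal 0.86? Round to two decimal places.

0.27

r_true = r_obs / √(r_xx · r_yy) ⇒ 0.86 = 0.36 / √(0.66 · r_yy).
√(0.66 · r_yy) = 0.36 / 0.86 = 0.4186; 0.66 · r_yy = 0.1752; r_yy = 0.1752 / 0.66 ≈ 0.27.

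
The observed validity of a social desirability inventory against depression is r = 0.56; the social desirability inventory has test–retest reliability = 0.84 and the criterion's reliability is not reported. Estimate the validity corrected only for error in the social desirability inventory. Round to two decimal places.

Single correction: r_c = r_obs / √r_xx = 0.56 / √0.84 = 0.56 / 0.9165 ≈ 0.61.

0.61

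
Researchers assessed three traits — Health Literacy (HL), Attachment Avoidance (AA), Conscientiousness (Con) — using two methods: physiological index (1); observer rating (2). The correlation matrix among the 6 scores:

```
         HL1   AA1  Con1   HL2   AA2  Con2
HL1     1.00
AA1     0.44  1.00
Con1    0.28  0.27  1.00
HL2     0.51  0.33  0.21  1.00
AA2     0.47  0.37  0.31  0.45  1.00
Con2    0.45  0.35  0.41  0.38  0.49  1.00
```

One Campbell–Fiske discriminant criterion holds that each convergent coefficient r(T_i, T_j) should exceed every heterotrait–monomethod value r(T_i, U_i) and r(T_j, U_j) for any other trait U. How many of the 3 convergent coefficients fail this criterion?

2

Each convergent coefficient versus the relevant comparison correlations:
HL (methods 1·2): 0.51 vs {0.44, 0.45, 0.28, 0.38} → pass.
AA (methods 1·2): 0.37 vs {0.44, 0.45, 0.27, 0.49} → fail.
Con (methods 1·2): 0.41 vs {0.28, 0.38, 0.27, 0.49} → fail.
2 of 3 fail.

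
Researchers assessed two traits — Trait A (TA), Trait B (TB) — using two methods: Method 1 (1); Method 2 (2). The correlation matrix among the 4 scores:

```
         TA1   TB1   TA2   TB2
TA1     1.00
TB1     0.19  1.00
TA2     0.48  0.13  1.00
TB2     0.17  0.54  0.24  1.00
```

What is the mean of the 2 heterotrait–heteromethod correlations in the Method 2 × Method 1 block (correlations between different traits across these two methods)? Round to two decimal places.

0.15

HTHM values (method 2 × method 1): 0.13, 0.17; mean = 0.30/2 = 0.15.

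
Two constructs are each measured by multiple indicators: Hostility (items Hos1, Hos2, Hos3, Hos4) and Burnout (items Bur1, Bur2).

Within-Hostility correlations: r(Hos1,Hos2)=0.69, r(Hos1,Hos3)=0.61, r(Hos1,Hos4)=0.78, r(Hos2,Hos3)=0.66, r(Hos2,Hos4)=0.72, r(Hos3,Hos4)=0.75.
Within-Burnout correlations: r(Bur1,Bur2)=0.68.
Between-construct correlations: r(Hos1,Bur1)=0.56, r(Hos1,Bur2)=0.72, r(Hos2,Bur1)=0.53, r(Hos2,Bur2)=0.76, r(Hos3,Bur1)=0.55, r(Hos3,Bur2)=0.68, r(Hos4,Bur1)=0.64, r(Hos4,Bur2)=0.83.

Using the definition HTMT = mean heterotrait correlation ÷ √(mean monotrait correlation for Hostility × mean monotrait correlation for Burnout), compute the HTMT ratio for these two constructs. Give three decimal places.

Mean heterotrait r = 5.27/8 = 0.6588.
Mean within-Hos = 4.21/6 = 0.7017; mean within-Bur = 0.68/1 = 0.6800.
Geometric mean = √(0.7017 × 0.6800) = 0.6908.
HTMT = 0.6588 / 0.6908 = 0.954.

0.954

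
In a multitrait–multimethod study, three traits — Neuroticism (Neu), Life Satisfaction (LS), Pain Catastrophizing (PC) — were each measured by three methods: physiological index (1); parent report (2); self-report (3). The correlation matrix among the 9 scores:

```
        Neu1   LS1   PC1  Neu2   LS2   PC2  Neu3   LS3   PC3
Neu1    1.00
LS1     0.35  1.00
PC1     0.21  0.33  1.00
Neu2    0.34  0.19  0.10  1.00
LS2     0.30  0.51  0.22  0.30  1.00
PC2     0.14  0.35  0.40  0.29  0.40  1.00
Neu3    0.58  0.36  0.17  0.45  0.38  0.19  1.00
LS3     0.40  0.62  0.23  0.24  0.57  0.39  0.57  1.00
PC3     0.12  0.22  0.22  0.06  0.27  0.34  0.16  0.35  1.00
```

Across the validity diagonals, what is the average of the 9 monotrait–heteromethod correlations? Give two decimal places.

0.45

Convergent values: 0.34, 0.58, 0.45, 0.51, 0.62, 0.57, 0.40, 0.22, 0.34; mean = 4.03/9 = 0.45.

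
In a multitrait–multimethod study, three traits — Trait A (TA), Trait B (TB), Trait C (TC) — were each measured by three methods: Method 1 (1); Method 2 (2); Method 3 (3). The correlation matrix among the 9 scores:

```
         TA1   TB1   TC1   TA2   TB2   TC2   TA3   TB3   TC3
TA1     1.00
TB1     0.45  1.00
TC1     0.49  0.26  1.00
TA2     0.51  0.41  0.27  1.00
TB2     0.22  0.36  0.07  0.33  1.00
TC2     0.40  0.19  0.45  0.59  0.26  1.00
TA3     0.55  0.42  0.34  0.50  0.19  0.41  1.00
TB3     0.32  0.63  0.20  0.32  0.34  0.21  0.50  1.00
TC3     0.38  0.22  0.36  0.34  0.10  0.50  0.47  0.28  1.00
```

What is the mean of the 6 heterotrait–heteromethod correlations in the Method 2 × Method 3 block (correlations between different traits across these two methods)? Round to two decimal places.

0.26

HTHM values (method 2 × method 3): 0.32, 0.34, 0.19, 0.10, 0.41, 0.21; mean = 1.57/6 = 0.26.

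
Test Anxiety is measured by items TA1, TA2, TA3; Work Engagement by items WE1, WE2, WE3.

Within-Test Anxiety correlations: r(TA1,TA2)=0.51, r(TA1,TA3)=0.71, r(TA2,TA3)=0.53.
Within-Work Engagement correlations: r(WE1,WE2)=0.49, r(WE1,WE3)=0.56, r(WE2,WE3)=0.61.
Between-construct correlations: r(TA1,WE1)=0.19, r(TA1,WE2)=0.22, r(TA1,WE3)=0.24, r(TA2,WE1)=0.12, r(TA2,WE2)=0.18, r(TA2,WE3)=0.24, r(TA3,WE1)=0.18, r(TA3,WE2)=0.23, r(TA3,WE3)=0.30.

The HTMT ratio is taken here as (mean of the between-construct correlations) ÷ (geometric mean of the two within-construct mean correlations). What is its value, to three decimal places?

Mean heterotrait r = 1.90/9 = 0.2111.
Mean within-TA = 1.75/3 = 0.5833; mean within-WE = 1.66/3 = 0.5533.
Geometric mean = √(0.5833 × 0.5533) = 0.5681.
HTMT = 0.2111 / 0.5681 = 0.372.

0.372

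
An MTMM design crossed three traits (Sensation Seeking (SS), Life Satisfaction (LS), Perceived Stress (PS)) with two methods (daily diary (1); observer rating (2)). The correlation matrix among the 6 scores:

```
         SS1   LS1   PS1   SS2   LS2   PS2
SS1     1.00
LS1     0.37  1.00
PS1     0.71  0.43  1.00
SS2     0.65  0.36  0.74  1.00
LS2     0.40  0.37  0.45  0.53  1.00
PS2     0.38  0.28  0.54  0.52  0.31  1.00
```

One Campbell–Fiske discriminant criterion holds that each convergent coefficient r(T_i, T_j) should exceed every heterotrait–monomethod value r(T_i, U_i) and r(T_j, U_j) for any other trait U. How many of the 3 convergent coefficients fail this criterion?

Checking each validity diagonal entry against its comparison values:
SS (methods 1·2): 0.65 vs {0.37, 0.53, 0.71, 0.52} → fail.
LS (methods 1·2): 0.37 vs {0.37, 0.53, 0.43, 0.31} → fail.
PS (methods 1·2): 0.54 vs {0.71, 0.52, 0.43, 0.31} → fail.
3 of 3 fail.

3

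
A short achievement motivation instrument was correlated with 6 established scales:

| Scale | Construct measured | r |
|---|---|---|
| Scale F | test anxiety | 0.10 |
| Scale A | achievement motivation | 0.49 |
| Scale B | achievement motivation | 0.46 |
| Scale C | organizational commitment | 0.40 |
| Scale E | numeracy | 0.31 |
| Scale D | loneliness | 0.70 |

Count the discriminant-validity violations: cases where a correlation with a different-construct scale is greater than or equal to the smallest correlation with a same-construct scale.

Convergent (same construct = achievement motivation): Scale A, Scale B.
Smallest convergent = 0.46. Discriminant values: 0.10, 0.40, 0.31, 0.70; count ≥ 0.46 → 1.

1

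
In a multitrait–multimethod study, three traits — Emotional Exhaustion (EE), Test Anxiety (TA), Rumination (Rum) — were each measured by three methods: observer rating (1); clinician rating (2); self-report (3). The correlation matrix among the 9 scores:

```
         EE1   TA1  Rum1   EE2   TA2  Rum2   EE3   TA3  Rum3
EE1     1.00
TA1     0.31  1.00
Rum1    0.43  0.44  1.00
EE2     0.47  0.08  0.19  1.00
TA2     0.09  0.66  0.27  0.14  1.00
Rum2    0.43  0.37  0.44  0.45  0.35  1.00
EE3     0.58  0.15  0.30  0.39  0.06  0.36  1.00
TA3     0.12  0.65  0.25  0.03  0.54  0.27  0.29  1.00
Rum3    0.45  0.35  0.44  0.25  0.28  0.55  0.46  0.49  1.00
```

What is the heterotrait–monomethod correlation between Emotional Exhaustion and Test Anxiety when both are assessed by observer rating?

0.31

Different traits, same method: r(EE1, TA1) = 0.31.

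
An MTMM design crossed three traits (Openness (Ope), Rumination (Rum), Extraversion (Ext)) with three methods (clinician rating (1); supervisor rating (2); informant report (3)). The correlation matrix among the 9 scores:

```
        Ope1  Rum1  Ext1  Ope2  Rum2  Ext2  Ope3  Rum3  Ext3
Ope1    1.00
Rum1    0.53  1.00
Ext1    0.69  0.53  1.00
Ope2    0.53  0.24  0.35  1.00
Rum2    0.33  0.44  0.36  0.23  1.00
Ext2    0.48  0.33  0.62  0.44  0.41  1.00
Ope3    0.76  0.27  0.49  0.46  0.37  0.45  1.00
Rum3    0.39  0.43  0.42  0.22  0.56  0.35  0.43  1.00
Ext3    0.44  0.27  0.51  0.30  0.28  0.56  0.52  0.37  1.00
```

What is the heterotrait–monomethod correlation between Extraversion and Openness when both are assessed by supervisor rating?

Different traits, same method: r(Ext2, Ope2) = 0.44.

0.44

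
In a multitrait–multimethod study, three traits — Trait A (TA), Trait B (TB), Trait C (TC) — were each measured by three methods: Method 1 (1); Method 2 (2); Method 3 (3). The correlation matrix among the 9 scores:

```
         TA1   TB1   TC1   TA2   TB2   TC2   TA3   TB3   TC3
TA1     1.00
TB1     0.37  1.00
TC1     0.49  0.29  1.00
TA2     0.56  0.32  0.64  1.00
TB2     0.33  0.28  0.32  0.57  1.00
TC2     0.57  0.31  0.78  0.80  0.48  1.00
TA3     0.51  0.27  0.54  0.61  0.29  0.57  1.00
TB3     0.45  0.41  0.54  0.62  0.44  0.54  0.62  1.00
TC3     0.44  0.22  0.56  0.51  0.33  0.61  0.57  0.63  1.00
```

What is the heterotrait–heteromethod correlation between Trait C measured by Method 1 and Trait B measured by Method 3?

Different traits and methods: r(TC1, TB3) = 0.54.

0.54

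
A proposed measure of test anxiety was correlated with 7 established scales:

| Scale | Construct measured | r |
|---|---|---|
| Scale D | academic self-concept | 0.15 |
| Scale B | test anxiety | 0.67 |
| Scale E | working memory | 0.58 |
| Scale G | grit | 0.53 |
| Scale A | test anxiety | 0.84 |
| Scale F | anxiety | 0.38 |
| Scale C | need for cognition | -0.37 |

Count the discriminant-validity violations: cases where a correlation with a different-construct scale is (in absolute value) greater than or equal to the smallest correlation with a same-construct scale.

Convergent (same construct = test anxiety): Scale B, Scale A.
Smallest convergent = 0.67. Discriminant |r|: 0.15, 0.58, 0.53, 0.38, 0.37; count ≥ 0.67 → 0.

0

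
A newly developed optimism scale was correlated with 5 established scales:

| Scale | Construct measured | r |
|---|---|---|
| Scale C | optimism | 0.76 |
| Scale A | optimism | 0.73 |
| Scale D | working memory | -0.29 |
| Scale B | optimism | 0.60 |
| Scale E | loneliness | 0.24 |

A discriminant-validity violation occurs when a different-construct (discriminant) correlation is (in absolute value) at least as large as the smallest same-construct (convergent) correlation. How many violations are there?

Convergent (same construct = optimism): Scale C, Scale A, Scale B.
Smallest convergent = 0.60. Discriminant |r|: 0.29, 0.24; count ≥ 0.60 → 0.

0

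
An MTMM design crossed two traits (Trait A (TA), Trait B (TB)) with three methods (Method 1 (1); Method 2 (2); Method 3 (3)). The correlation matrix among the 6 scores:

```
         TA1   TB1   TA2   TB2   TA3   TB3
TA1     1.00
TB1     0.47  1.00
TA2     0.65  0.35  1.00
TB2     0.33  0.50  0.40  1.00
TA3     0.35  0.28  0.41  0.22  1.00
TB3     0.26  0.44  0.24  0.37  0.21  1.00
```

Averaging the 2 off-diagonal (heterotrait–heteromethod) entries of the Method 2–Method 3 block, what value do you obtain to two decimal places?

0.23

HTHM values (method 2 × method 3): 0.24, 0.22; mean = 0.46/2 = 0.23.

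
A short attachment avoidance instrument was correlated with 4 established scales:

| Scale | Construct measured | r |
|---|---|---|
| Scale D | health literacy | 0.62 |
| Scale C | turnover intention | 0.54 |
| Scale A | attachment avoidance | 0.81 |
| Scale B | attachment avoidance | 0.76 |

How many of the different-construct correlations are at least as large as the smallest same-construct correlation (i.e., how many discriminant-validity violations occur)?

0

Convergent (same construct = attachment avoidance): Scale A, Scale B.
Smallest convergent = 0.76. Discriminant values: 0.62, 0.54; count ≥ 0.76 → 0.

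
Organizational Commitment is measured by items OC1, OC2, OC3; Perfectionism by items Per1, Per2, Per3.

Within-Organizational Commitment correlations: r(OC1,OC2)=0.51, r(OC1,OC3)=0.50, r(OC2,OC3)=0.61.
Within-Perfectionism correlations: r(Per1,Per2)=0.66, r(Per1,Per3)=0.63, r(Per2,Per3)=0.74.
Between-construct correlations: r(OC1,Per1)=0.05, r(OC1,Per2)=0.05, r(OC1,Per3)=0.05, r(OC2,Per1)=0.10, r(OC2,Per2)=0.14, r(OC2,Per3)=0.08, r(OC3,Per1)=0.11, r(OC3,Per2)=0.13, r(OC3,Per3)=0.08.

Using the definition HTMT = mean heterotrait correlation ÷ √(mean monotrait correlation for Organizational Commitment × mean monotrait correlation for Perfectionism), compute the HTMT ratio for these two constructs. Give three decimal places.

Mean heterotrait r = 0.79/9 = 0.0878.
Mean within-OC = 1.62/3 = 0.5400; mean within-Per = 2.03/3 = 0.6767.
Geometric mean = √(0.5400 × 0.6767) = 0.6045.
HTMT = 0.0878 / 0.6045 = 0.145.

0.145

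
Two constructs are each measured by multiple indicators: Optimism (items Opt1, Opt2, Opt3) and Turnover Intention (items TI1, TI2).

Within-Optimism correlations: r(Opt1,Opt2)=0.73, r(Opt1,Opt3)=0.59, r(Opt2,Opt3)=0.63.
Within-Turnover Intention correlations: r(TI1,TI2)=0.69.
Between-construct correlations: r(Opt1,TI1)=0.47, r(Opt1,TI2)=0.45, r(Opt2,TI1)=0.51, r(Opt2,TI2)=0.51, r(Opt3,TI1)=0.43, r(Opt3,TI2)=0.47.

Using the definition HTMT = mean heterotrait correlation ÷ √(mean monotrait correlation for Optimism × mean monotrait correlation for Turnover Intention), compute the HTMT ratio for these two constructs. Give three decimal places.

Between-construct mean = 2.84/6 = 0.4733.
Mean within-Opt = 1.95/3 = 0.6500; mean within-TI = 0.69/1 = 0.6900.
Geometric mean = √(0.6500 × 0.6900) = 0.6697.
HTMT = 0.4733 / 0.6697 = 0.707.

0.707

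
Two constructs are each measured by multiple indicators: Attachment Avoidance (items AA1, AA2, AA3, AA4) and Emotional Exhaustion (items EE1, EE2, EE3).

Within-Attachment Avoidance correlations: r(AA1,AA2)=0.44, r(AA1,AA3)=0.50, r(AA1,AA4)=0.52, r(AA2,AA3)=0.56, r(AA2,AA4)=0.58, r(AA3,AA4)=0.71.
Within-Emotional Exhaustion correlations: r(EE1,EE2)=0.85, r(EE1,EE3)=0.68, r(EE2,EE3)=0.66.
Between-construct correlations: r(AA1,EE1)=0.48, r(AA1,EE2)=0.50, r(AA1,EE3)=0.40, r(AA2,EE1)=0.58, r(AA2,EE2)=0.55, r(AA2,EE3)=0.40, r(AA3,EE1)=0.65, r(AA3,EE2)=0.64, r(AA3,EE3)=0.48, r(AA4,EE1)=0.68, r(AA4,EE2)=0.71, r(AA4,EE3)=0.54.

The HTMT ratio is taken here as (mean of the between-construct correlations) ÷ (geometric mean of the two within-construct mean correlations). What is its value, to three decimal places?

Mean between = 6.61/12 = 0.5508.
Mean within-AA = 3.31/6 = 0.5517; mean within-EE = 2.19/3 = 0.7300.
Geometric mean = √(0.5517 × 0.7300) = 0.6346.
HTMT = 0.5508 / 0.6346 = 0.868.

0.868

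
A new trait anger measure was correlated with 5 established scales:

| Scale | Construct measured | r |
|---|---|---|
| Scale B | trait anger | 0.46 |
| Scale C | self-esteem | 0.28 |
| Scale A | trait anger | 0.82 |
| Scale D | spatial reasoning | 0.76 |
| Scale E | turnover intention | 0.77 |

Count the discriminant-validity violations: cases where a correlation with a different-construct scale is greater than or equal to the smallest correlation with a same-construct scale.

2

Convergent (same construct = trait anger): Scale B, Scale A.
Smallest convergent = 0.46. Discriminant values: 0.28, 0.76, 0.77; count ≥ 0.46 → 2.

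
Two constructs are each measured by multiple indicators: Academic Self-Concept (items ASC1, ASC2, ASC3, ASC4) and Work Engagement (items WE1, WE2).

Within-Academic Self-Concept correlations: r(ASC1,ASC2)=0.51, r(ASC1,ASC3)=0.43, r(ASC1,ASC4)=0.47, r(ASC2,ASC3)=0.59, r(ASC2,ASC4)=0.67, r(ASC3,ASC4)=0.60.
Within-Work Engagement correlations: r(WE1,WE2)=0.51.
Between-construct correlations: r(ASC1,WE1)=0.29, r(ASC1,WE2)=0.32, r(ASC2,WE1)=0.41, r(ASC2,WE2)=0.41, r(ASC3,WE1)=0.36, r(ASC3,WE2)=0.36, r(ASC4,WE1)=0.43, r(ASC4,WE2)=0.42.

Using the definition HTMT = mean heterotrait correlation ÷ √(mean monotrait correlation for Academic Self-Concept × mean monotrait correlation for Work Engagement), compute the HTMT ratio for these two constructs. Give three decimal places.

0.711

Mean between = 3.00/8 = 0.3750.
Mean within-ASC = 3.27/6 = 0.5450; mean within-WE = 0.51/1 = 0.5100.
Geometric mean = √(0.5450 × 0.5100) = 0.5272.
HTMT = 0.3750 / 0.5272 = 0.711.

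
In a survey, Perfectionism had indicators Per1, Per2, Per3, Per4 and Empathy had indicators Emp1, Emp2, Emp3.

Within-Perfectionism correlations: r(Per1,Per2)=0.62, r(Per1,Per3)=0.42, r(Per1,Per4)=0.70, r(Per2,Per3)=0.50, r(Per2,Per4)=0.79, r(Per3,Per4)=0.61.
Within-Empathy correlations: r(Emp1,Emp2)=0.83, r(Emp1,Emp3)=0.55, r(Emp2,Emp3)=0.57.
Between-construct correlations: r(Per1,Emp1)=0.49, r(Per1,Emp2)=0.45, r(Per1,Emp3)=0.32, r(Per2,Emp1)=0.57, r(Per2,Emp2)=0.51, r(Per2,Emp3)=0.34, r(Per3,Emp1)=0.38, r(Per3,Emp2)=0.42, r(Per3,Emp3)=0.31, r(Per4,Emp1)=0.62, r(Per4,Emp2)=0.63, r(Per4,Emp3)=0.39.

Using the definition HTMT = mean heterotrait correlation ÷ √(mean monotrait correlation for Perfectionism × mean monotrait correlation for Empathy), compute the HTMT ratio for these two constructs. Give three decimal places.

Mean heterotrait r = 5.43/12 = 0.4525.
Mean within-Per = 3.64/6 = 0.6067; mean within-Emp = 1.95/3 = 0.6500.
Geometric mean = √(0.6067 × 0.6500) = 0.6280.
HTMT = 0.4525 / 0.6280 = 0.721.

0.721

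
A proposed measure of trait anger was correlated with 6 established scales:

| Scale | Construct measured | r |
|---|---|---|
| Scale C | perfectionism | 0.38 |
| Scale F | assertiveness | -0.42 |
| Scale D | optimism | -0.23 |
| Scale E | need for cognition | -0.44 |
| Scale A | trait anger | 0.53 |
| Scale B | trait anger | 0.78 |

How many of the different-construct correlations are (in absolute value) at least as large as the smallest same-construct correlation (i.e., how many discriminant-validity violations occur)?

0

Convergent (same construct = trait anger): Scale A, Scale B.
Smallest convergent = 0.53. Discriminant |r|: 0.38, 0.42, 0.23, 0.44; count ≥ 0.53 → 0.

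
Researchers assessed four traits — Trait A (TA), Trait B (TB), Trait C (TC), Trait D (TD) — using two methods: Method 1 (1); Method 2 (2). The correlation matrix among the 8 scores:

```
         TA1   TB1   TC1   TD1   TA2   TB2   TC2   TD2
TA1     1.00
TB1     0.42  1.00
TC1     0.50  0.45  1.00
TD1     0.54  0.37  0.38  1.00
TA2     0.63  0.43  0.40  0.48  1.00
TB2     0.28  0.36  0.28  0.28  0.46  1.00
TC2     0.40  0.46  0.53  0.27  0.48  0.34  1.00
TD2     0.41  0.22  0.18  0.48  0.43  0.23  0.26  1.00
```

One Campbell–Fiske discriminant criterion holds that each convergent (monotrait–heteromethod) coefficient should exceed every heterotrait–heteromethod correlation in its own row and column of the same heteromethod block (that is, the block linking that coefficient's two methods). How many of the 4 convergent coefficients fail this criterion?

Checking each validity diagonal entry against its comparison values:
TA (methods 1·2): 0.63 vs {0.28, 0.43, 0.40, 0.40, 0.41, 0.48} → pass.
TB (methods 1·2): 0.36 vs {0.43, 0.28, 0.46, 0.28, 0.22, 0.28} → fail.
TC (methods 1·2): 0.53 vs {0.40, 0.40, 0.28, 0.46, 0.18, 0.27} → pass.
TD (methods 1·2): 0.48 vs {0.48, 0.41, 0.28, 0.22, 0.27, 0.18} → fail.
2 of 4 fail.

2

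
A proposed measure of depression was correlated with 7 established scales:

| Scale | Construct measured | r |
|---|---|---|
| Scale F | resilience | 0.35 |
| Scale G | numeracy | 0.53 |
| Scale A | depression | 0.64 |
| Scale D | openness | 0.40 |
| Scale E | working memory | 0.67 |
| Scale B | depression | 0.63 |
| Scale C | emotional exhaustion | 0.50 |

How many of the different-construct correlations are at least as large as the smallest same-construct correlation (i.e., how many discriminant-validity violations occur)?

Convergent (same construct = depression): Scale A, Scale B.
Smallest convergent = 0.63. Discriminant values: 0.35, 0.53, 0.40, 0.67, 0.50; count ≥ 0.63 → 1.

1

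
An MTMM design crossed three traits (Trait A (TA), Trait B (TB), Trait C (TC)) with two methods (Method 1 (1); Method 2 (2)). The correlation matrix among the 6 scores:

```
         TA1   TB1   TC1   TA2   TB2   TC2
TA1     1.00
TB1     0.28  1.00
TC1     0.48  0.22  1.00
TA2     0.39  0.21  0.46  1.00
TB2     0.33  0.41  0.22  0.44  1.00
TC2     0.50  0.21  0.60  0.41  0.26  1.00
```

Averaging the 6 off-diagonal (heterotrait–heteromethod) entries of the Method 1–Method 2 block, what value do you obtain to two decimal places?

HTHM values (method 1 × method 2): 0.33, 0.50, 0.21, 0.21, 0.46, 0.22; mean = 1.93/6 = 0.32.

0.32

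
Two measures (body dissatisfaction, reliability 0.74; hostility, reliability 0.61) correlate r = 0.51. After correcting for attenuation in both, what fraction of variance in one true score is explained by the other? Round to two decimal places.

0.58

Disattenuated r = 0.51 / √(0.74 × 0.61) = 0.51 / 0.6719 = 0.7590.
Shared true-score variance = 0.7590² = 0.5761 ≈ 0.58.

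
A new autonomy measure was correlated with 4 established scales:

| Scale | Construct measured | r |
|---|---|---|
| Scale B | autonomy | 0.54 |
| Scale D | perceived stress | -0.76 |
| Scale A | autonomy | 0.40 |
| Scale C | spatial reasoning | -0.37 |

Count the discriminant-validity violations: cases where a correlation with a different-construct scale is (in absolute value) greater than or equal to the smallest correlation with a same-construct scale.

Convergent (same construct = autonomy): Scale B, Scale A.
Smallest convergent = 0.40. Discriminant |r|: 0.76, 0.37; count ≥ 0.40 → 1.

1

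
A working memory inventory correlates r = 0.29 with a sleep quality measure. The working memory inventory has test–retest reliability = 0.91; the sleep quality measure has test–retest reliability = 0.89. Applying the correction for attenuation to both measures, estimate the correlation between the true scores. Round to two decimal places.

0.32

r_true = r_obs / √(r_xx · r_yy) = 0.29 / √(0.91 × 0.89) = 0.29 / √0.8099 = 0.29 / 0.8999 ≈ 0.32.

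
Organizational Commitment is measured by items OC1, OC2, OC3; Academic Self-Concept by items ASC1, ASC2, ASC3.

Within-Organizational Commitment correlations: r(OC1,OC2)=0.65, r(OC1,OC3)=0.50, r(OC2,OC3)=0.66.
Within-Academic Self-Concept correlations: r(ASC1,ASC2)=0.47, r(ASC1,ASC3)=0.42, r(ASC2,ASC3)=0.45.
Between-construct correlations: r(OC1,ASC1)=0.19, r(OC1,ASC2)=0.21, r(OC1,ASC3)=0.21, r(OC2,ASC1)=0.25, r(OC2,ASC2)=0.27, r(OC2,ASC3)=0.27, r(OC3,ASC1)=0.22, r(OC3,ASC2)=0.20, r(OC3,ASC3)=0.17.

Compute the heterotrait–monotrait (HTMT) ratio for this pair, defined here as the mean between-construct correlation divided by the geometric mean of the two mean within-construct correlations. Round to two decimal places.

0.43

Mean between = 1.99/9 = 0.2211.
Mean within-OC = 1.81/3 = 0.6033; mean within-ASC = 1.34/3 = 0.4467.
Geometric mean = √(0.6033 × 0.4467) = 0.5191.
HTMT = 0.2211 / 0.5191 = 0.43.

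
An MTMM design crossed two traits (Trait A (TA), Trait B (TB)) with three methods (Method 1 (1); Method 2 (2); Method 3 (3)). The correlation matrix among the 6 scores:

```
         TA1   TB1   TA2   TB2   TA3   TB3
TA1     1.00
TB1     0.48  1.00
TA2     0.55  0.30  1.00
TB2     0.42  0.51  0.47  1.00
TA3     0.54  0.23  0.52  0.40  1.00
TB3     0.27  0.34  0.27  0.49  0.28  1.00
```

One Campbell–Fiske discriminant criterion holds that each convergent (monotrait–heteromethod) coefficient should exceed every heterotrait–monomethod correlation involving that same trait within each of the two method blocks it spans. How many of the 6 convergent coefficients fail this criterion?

Each convergent coefficient versus the relevant comparison correlations:
TA (methods 1·2): 0.55 vs {0.48, 0.47} → pass.
TA (methods 1·3): 0.54 vs {0.48, 0.28} → pass.
TA (methods 2·3): 0.52 vs {0.47, 0.28} → pass.
TB (methods 1·2): 0.51 vs {0.48, 0.47} → pass.
TB (methods 1·3): 0.34 vs {0.48, 0.28} → fail.
TB (methods 2·3): 0.49 vs {0.47, 0.28} → pass.
1 of 6 fail.

1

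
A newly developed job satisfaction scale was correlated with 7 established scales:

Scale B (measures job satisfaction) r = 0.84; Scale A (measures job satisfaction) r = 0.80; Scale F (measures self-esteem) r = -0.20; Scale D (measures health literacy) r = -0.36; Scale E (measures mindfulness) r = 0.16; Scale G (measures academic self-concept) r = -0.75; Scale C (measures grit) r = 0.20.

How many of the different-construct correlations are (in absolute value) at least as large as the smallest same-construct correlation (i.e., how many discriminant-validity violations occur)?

Convergent (same construct = job satisfaction): Scale B, Scale A.
Smallest convergent = 0.80. Discriminant |r|: 0.20, 0.36, 0.16, 0.75, 0.20; count ≥ 0.80 → 0.

0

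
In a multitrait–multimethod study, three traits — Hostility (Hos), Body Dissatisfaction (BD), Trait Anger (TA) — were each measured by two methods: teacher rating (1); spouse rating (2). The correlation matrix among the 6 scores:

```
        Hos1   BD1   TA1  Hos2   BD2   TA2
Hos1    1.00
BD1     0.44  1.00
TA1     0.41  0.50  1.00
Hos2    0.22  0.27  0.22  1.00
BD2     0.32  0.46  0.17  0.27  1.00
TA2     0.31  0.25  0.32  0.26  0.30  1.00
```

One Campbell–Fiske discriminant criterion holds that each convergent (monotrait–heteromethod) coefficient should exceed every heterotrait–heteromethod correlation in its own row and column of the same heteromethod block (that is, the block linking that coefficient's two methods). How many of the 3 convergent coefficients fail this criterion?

1

Each convergent coefficient versus the relevant comparison correlations:
Hos (methods 1·2): 0.22 vs {0.32, 0.27, 0.31, 0.22} → fail.
BD (methods 1·2): 0.46 vs {0.27, 0.32, 0.25, 0.17} → pass.
TA (methods 1·2): 0.32 vs {0.22, 0.31, 0.17, 0.25} → pass.
1 of 3 fail.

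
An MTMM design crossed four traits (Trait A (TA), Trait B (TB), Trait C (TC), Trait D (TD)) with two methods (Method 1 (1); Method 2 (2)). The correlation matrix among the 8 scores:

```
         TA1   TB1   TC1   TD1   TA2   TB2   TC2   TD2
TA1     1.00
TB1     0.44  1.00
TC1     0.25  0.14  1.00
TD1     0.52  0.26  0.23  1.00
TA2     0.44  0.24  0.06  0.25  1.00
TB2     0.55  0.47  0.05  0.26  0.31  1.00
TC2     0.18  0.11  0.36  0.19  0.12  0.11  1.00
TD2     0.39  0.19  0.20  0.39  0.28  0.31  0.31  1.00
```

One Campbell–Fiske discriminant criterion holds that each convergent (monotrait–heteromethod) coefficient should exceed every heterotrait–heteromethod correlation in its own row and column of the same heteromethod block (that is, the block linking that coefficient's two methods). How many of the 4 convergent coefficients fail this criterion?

3

Convergent coefficients and their comparison sets:
TA (methods 1·2): 0.44 vs {0.55, 0.24, 0.18, 0.06, 0.39, 0.25} → fail.
TB (methods 1·2): 0.47 vs {0.24, 0.55, 0.11, 0.05, 0.19, 0.26} → fail.
TC (methods 1·2): 0.36 vs {0.06, 0.18, 0.05, 0.11, 0.20, 0.19} → pass.
TD (methods 1·2): 0.39 vs {0.25, 0.39, 0.26, 0.19, 0.19, 0.20} → fail.
3 of 4 fail.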